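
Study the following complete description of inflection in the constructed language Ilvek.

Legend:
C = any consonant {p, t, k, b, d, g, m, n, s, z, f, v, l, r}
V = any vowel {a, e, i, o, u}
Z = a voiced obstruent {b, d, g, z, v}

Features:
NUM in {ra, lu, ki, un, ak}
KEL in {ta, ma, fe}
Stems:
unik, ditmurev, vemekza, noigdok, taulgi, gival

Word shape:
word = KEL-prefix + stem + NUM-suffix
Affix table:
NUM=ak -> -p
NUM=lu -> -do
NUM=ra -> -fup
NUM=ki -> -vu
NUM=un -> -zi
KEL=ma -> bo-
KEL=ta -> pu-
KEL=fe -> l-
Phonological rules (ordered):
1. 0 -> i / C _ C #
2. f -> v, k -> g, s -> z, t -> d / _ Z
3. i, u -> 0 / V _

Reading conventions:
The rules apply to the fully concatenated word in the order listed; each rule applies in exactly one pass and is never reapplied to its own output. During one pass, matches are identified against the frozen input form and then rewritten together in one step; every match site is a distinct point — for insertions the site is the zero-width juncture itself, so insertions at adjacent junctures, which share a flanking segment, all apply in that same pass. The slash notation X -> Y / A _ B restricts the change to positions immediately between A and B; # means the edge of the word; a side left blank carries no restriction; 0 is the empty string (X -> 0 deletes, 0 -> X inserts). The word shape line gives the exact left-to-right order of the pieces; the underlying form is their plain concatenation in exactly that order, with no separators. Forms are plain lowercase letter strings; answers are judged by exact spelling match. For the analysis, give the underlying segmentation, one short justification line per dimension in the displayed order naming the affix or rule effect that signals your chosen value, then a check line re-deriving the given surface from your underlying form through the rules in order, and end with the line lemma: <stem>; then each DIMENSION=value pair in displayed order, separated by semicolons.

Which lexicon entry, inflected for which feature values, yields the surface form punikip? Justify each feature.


underlying: pu-unik-p
NUM=ak - signalled by the affix -p
KEL=ta - signalled by the affix pu-
check: puunikp -> puunikip -> puunikip -> punikip
lemma: unik; NUM=ak; KEL=ta


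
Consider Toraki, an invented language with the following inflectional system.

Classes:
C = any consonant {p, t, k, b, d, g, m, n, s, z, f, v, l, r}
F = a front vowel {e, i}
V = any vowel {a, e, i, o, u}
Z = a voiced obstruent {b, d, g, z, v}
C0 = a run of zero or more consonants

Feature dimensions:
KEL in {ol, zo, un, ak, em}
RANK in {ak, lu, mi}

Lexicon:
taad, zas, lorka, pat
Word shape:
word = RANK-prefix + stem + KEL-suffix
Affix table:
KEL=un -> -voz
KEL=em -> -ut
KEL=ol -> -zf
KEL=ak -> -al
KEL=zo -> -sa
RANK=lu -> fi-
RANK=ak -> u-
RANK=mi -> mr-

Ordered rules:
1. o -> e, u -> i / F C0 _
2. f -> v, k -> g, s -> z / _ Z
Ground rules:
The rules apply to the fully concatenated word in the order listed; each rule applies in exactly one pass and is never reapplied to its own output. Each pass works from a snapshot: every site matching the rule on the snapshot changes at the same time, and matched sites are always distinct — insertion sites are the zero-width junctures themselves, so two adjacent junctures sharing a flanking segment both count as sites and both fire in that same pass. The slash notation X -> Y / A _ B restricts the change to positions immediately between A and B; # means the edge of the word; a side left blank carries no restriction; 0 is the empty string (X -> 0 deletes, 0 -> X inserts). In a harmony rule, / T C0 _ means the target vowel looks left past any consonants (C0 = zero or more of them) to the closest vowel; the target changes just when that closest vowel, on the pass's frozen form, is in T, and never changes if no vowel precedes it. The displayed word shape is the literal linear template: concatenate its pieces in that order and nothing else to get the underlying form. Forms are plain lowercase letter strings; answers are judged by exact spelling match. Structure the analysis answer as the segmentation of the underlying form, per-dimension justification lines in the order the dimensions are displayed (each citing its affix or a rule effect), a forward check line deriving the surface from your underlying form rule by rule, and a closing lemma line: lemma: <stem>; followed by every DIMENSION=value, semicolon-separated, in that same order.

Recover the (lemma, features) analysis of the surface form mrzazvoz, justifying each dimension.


underlying: mr-zas-voz
KEL=un - signalled by the affix -voz
RANK=mi - signalled by the affix mr-
check: mrzasvoz -> mrzasvoz -> mrzazvoz
lemma: zas; KEL=un; RANK=mi


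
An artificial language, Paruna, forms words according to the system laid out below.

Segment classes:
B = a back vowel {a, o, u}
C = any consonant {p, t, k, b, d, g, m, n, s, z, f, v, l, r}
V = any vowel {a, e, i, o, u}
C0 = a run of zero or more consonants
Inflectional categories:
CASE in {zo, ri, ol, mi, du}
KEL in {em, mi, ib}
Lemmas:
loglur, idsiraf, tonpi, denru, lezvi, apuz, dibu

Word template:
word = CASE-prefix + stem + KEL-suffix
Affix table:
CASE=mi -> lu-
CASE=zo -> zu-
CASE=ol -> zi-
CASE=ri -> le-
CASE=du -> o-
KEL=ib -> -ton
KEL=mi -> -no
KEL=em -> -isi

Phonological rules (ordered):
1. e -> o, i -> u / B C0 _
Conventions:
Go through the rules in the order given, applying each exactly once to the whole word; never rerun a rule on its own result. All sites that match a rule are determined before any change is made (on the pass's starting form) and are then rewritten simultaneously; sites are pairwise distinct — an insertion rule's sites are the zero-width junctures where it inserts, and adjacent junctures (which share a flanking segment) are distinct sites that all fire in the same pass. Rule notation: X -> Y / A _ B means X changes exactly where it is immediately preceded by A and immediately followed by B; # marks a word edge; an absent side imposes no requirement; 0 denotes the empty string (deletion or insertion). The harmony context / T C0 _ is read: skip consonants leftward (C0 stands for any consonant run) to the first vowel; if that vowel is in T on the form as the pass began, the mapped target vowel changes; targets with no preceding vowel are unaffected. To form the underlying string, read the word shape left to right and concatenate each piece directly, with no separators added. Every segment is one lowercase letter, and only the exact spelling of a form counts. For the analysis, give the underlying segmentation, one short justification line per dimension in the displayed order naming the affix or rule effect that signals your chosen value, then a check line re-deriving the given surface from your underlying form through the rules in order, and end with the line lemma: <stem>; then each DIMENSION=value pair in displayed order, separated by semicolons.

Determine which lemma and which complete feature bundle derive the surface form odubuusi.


underlying: o-dibu-isi
CASE=du - signalled by the affix o-
KEL=em - signalled by the affix -isi
check: odibuisi -> odubuusi
lemma: dibu; CASE=du; KEL=em


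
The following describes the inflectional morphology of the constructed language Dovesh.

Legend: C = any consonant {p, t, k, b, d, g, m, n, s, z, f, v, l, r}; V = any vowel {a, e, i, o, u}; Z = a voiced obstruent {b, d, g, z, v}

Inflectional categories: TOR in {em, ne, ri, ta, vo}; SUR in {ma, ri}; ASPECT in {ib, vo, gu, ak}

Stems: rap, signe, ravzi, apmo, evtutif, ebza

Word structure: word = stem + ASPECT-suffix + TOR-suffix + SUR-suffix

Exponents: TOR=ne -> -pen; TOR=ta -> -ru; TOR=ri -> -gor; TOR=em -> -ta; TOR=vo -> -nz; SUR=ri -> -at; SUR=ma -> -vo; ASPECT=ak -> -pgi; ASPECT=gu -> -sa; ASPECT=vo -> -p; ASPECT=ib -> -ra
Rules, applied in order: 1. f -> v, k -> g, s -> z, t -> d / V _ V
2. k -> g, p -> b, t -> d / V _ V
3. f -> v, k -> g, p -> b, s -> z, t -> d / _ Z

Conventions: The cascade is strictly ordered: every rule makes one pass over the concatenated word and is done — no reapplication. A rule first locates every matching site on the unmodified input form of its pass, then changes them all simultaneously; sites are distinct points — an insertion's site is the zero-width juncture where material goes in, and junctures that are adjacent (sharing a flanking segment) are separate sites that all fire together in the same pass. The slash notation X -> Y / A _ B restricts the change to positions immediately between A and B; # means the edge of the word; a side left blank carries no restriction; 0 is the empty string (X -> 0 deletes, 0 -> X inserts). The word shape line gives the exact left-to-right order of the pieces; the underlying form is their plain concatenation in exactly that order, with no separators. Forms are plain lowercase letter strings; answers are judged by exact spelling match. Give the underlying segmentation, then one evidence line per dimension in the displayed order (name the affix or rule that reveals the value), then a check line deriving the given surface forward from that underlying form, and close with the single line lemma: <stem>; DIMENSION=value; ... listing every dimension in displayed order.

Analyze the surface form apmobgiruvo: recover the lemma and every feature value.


underlying: apmo-pgi-ru-vo
TOR=ta - signalled by the affix -ru
SUR=ma - signalled by the affix -vo
ASPECT=ak - signalled by the affix -pgi
check: apmopgiruvo -> apmopgiruvo -> apmopgiruvo -> apmobgiruvo
lemma: apmo; TOR=ta; SUR=ma; ASPECT=ak


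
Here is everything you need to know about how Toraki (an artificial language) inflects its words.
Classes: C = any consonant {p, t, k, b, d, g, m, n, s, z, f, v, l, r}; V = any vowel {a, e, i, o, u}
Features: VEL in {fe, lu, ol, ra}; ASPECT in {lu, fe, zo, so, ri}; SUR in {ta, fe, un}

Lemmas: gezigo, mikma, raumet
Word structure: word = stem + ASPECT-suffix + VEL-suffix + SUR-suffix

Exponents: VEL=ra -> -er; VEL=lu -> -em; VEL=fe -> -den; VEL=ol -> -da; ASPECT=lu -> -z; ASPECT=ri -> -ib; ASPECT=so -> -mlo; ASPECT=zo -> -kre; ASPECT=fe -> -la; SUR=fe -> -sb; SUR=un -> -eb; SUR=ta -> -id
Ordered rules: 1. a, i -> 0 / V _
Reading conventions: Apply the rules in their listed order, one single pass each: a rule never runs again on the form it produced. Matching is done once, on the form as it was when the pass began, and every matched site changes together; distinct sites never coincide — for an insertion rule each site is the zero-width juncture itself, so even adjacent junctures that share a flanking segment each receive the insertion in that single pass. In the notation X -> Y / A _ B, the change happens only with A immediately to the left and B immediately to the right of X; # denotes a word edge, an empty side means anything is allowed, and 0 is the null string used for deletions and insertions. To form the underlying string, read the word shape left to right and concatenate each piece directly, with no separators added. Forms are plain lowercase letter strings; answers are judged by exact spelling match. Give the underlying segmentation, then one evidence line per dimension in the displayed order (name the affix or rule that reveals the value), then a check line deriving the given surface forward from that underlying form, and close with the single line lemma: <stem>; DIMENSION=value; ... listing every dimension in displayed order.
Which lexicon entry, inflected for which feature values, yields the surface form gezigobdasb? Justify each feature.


underlying: gezigo-ib-da-sb
VEL=ol - signalled by the affix -da
ASPECT=ri - signalled by the affix -ib
SUR=fe - signalled by the affix -sb
check: gezigoibdasb -> gezigobdasb
lemma: gezigo; VEL=ol; ASPECT=ri; SUR=fe


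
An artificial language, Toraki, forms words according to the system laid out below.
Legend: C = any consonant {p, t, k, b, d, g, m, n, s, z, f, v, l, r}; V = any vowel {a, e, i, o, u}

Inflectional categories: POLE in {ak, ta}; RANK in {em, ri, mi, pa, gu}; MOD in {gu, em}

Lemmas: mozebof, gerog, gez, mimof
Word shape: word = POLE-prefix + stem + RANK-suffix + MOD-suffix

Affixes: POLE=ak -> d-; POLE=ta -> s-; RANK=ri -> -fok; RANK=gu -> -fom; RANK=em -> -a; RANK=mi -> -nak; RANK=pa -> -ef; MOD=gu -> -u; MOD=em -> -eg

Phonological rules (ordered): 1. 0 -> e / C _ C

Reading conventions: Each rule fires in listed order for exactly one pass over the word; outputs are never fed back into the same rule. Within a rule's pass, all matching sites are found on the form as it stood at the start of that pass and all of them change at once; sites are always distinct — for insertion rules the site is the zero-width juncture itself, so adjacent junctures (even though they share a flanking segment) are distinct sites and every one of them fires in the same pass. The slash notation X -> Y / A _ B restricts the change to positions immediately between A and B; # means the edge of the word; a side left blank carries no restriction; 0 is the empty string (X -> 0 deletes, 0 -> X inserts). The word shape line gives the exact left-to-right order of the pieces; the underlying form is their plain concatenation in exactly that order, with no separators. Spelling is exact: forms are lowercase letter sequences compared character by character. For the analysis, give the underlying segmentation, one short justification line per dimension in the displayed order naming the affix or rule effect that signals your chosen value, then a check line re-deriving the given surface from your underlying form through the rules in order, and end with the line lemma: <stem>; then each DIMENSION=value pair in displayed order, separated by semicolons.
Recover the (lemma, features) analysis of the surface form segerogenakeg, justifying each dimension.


underlying: s-gerog-nak-eg
POLE=ta - signalled by the affix s-
RANK=mi - signalled by the affix -nak
MOD=em - signalled by the affix -eg
check: sgerognakeg -> segerogenakeg
lemma: gerog; POLE=ta; RANK=mi; MOD=em


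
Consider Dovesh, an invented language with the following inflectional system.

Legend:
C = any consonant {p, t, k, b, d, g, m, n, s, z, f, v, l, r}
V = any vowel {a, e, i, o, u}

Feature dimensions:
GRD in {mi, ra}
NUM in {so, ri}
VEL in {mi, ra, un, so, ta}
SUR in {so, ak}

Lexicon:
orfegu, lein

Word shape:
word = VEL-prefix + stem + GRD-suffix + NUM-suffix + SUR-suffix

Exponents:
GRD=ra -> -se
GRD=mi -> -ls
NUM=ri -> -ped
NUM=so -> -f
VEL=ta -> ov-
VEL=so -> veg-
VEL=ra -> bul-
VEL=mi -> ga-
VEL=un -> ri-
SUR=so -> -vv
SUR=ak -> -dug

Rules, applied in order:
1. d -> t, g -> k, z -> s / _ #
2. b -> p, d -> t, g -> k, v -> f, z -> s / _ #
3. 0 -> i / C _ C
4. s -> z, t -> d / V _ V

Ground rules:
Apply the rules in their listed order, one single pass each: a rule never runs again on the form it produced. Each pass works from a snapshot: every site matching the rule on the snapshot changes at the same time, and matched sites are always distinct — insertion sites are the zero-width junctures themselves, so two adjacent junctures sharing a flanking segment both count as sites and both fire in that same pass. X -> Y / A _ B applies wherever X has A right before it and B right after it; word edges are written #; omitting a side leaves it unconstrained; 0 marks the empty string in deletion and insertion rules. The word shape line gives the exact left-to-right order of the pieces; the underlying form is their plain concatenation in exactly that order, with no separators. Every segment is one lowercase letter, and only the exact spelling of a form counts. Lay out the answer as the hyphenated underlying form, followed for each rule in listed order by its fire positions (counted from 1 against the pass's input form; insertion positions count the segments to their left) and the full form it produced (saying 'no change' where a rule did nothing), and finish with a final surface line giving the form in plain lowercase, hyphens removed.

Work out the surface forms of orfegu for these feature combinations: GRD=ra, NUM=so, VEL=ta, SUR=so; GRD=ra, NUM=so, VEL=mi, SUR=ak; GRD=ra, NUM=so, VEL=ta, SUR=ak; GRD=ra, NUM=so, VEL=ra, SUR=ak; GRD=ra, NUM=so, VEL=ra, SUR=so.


cell GRD=ra, NUM=so, VEL=ta, SUR=so:
underlying: ov-orfegu-se-f-vv
1. d -> t, g -> k, z -> s / _ #: no change
2. b -> p, d -> t, g -> k, v -> f, z -> s / _ #: fires at position(s) 13: ovorfegusefvf
3. 0 -> i / C _ C: inserts after position(s) 4, 11, 12: ovorifegusefivif
4. s -> z, t -> d / V _ V: fires at position(s) 10: ovorifeguzefivif
surface: ovorifeguzefivif

cell GRD=ra, NUM=so, VEL=mi, SUR=ak:
underlying: ga-orfegu-se-f-dug
1. d -> t, g -> k, z -> s / _ #: fires at position(s) 14: gaorfegusefduk
2. b -> p, d -> t, g -> k, v -> f, z -> s / _ #: no change
3. 0 -> i / C _ C: inserts after position(s) 4, 11: gaorifegusefiduk
4. s -> z, t -> d / V _ V: fires at position(s) 10: gaorifeguzefiduk
surface: gaorifeguzefiduk

cell GRD=ra, NUM=so, VEL=ta, SUR=ak:
underlying: ov-orfegu-se-f-dug
1. d -> t, g -> k, z -> s / _ #: fires at position(s) 14: ovorfegusefduk
2. b -> p, d -> t, g -> k, v -> f, z -> s / _ #: no change
3. 0 -> i / C _ C: inserts after position(s) 4, 11: ovorifegusefiduk
4. s -> z, t -> d / V _ V: fires at position(s) 10: ovorifeguzefiduk
surface: ovorifeguzefiduk

cell GRD=ra, NUM=so, VEL=ra, SUR=ak:
underlying: bul-orfegu-se-f-dug
1. d -> t, g -> k, z -> s / _ #: fires at position(s) 15: bulorfegusefduk
2. b -> p, d -> t, g -> k, v -> f, z -> s / _ #: no change
3. 0 -> i / C _ C: inserts after position(s) 5, 12: bulorifegusefiduk
4. s -> z, t -> d / V _ V: fires at position(s) 11: bulorifeguzefiduk
surface: bulorifeguzefiduk

cell GRD=ra, NUM=so, VEL=ra, SUR=so:
underlying: bul-orfegu-se-f-vv
1. d -> t, g -> k, z -> s / _ #: no change
2. b -> p, d -> t, g -> k, v -> f, z -> s / _ #: fires at position(s) 14: bulorfegusefvf
3. 0 -> i / C _ C: inserts after position(s) 5, 12, 13: bulorifegusefivif
4. s -> z, t -> d / V _ V: fires at position(s) 11: bulorifeguzefivif
surface: bulorifeguzefivif


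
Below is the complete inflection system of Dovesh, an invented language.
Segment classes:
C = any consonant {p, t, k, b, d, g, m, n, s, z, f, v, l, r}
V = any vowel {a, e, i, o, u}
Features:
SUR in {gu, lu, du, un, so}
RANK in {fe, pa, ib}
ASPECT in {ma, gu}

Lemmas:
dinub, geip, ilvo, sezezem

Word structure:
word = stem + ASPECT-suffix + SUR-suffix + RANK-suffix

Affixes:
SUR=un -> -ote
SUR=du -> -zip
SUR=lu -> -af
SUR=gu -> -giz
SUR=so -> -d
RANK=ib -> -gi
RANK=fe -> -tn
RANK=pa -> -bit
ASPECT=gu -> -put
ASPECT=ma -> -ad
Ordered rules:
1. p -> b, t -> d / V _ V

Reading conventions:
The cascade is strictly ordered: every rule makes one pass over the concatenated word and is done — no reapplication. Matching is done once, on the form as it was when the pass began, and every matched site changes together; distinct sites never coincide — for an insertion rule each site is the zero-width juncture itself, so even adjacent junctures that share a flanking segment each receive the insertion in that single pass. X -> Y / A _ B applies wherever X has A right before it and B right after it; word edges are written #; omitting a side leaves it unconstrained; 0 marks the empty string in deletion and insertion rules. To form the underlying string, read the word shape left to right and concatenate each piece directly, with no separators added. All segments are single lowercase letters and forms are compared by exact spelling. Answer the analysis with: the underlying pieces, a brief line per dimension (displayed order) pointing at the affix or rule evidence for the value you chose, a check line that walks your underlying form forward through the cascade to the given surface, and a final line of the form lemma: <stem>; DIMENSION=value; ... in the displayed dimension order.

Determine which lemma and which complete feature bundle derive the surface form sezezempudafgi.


underlying: sezezem-put-af-gi
SUR=lu - signalled by the affix -af
RANK=ib - signalled by the affix -gi
ASPECT=gu - signalled by the affix -put
check: sezezemputafgi -> sezezempudafgi
lemma: sezezem; SUR=lu; RANK=ib; ASPECT=gu


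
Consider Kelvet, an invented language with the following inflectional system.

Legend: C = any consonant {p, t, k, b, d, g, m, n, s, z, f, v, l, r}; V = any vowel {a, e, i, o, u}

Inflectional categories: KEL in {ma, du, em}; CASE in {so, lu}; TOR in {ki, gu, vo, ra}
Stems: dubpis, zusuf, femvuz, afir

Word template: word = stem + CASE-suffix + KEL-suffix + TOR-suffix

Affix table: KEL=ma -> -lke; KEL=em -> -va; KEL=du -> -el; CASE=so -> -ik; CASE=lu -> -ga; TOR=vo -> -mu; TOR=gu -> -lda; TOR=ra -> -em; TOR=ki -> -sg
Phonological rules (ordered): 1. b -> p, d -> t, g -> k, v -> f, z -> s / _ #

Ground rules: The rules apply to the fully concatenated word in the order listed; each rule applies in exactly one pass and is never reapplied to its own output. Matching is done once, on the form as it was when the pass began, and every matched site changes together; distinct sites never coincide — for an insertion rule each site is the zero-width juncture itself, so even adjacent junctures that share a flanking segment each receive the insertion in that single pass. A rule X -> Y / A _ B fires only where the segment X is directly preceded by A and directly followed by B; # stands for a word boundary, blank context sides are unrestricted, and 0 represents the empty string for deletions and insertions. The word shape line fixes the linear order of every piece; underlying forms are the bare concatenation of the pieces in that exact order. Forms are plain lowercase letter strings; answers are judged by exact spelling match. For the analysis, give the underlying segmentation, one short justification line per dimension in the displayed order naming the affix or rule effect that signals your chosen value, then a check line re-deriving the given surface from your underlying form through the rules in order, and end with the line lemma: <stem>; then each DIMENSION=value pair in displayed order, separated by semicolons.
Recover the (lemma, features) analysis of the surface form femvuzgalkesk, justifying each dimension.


underlying: femvuz-ga-lke-sg
KEL=ma - signalled by the affix -lke
CASE=lu - signalled by the affix -ga
TOR=ki - signalled by the affix -sg
check: femvuzgalkesg -> femvuzgalkesk
lemma: femvuz; KEL=ma; CASE=lu; TOR=ki


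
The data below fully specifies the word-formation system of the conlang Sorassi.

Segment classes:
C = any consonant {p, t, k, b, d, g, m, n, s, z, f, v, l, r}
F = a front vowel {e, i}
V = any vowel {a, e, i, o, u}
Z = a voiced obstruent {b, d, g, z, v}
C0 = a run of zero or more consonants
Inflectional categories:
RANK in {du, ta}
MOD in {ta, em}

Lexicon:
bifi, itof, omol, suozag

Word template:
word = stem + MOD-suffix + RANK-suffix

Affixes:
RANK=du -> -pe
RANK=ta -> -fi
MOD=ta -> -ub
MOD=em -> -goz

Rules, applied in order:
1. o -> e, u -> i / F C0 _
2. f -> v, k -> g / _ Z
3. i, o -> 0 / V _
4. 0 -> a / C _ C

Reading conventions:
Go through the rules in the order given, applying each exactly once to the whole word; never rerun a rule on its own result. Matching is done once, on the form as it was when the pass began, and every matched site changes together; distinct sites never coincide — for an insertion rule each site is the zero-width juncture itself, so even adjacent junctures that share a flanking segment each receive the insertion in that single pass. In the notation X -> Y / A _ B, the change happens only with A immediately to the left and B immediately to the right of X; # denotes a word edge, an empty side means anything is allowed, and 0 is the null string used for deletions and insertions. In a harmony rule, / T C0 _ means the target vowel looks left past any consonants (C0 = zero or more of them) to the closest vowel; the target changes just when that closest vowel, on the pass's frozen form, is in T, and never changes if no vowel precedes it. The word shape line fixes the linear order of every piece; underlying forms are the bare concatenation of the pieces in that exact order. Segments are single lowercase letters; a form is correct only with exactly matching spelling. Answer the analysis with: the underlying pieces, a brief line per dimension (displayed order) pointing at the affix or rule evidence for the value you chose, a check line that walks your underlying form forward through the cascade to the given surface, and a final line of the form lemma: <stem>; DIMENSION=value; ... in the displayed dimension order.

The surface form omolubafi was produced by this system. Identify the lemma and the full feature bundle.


underlying: omol-ub-fi
RANK=ta - signalled by the affix -fi
MOD=ta - signalled by the affix -ub
check: omolubfi -> omolubfi -> omolubfi -> omolubfi -> omolubafi
lemma: omol; RANK=ta; MOD=ta


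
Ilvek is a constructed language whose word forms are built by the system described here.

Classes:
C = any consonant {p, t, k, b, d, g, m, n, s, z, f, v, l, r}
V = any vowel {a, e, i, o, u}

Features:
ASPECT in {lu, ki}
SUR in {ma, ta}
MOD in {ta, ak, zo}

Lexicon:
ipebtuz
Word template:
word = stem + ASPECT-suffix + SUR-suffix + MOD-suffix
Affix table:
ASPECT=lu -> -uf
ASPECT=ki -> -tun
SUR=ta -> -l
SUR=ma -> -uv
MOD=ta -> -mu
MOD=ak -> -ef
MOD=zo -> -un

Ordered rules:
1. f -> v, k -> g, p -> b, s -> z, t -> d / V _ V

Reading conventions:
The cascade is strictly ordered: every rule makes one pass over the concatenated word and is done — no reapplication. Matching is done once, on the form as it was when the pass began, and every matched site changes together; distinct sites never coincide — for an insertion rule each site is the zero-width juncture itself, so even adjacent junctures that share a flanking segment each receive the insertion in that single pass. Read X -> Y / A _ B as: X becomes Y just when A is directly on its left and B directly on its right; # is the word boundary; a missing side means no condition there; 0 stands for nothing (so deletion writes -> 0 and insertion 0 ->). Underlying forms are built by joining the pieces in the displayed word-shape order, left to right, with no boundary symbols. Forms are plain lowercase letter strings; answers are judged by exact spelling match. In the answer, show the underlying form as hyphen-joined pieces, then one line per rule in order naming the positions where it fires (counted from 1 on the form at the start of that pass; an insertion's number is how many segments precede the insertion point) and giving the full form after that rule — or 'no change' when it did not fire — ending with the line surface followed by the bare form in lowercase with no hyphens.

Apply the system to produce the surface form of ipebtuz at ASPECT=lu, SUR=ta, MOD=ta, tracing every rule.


underlying: ipebtuz-uf-l-mu
1. f -> v, k -> g, p -> b, s -> z, t -> d / V _ V: fires at position(s) 2: ibebtuzuflmu
surface: ibebtuzuflmu


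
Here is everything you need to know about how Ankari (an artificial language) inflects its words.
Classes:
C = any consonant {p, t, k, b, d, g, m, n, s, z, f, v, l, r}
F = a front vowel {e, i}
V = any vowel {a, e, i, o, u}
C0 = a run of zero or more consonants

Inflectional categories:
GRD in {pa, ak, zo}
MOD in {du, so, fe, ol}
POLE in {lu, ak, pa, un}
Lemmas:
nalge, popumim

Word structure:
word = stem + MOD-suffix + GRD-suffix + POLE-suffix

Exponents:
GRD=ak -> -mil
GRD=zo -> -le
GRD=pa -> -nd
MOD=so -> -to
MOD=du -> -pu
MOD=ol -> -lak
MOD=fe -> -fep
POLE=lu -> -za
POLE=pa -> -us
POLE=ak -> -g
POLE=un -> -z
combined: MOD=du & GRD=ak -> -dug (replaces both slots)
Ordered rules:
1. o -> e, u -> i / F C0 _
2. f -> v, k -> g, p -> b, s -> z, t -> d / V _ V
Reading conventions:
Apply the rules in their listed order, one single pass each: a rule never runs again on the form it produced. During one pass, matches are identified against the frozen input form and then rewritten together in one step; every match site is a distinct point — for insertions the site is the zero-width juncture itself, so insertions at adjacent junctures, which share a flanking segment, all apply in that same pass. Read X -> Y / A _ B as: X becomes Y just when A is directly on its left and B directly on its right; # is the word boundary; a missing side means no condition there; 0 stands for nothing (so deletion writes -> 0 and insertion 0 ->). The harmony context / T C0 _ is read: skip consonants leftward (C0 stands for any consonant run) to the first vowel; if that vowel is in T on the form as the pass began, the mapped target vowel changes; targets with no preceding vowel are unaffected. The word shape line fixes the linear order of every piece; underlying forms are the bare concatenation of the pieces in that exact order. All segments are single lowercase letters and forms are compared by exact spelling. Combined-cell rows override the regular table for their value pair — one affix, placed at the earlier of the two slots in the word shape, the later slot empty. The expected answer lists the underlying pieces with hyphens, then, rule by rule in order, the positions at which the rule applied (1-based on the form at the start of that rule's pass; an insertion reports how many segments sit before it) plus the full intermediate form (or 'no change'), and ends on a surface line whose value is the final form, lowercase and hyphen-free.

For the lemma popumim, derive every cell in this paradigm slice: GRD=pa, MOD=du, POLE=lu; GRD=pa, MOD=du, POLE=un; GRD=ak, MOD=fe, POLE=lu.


cell GRD=pa, MOD=du, POLE=lu:
underlying: popumim-pu-nd-za
1. o -> e, u -> i / F C0 _: fires at position(s) 9: popumimpindza
2. f -> v, k -> g, p -> b, s -> z, t -> d / V _ V: fires at position(s) 3: pobumimpindza
surface: pobumimpindza

cell GRD=pa, MOD=du, POLE=un:
underlying: popumim-pu-nd-z
1. o -> e, u -> i / F C0 _: fires at position(s) 9: popumimpindz
2. f -> v, k -> g, p -> b, s -> z, t -> d / V _ V: fires at position(s) 3: pobumimpindz
surface: pobumimpindz

cell GRD=ak, MOD=fe, POLE=lu:
underlying: popumim-fep-mil-za
1. o -> e, u -> i / F C0 _: no change
2. f -> v, k -> g, p -> b, s -> z, t -> d / V _ V: fires at position(s) 3: pobumimfepmilza
surface: pobumimfepmilza


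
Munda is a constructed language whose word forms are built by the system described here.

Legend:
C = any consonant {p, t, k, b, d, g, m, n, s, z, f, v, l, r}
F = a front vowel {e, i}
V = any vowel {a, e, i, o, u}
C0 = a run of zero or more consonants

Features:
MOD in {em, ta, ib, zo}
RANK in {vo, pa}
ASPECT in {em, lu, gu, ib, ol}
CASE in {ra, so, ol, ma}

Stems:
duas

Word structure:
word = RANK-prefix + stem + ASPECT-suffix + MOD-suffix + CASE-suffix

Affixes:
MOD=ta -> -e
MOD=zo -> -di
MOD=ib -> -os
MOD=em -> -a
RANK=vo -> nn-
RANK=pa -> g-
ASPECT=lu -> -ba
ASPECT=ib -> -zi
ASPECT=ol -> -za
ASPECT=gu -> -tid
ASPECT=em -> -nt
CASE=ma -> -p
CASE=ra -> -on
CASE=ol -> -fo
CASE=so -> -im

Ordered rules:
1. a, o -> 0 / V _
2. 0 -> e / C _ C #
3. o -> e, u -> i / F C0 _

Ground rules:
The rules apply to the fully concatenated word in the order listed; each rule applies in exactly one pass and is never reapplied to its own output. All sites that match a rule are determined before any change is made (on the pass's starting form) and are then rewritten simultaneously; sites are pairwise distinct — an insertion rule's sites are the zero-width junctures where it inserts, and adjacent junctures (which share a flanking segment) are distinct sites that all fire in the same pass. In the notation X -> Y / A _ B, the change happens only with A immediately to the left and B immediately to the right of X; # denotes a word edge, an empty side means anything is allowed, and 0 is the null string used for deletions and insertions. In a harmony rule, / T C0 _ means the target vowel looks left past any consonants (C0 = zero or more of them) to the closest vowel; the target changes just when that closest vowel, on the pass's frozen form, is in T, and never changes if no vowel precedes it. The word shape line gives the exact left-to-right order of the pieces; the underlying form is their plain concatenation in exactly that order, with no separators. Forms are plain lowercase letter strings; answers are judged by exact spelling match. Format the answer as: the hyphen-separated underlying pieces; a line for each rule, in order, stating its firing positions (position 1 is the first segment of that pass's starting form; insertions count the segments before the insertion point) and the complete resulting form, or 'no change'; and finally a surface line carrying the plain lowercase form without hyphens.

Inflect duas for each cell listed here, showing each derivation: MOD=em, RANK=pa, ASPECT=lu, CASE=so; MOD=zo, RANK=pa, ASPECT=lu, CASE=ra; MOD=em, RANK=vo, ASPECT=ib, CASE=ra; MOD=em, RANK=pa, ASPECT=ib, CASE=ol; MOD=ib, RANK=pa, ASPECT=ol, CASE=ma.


cell MOD=em, RANK=pa, ASPECT=lu, CASE=so:
underlying: g-duas-ba-a-im
1. a, o -> 0 / V _: fires at position(s) 4, 8: gdusbaim
2. 0 -> e / C _ C #: no change
3. o -> e, u -> i / F C0 _: no change
surface: gdusbaim

cell MOD=zo, RANK=pa, ASPECT=lu, CASE=ra:
underlying: g-duas-ba-di-on
1. a, o -> 0 / V _: fires at position(s) 4, 10: gdusbadin
2. 0 -> e / C _ C #: no change
3. o -> e, u -> i / F C0 _: no change
surface: gdusbadin

cell MOD=em, RANK=vo, ASPECT=ib, CASE=ra:
underlying: nn-duas-zi-a-on
1. a, o -> 0 / V _: fires at position(s) 5, 9, 10: nnduszin
2. 0 -> e / C _ C #: no change
3. o -> e, u -> i / F C0 _: no change
surface: nnduszin

cell MOD=em, RANK=pa, ASPECT=ib, CASE=ol:
underlying: g-duas-zi-a-fo
1. a, o -> 0 / V _: fires at position(s) 4, 8: gduszifo
2. 0 -> e / C _ C #: no change
3. o -> e, u -> i / F C0 _: fires at position(s) 8: gduszife
surface: gduszife

cell MOD=ib, RANK=pa, ASPECT=ol, CASE=ma:
underlying: g-duas-za-os-p
1. a, o -> 0 / V _: fires at position(s) 4, 8: gduszasp
2. 0 -> e / C _ C #: inserts after position(s) 7: gduszasep
3. o -> e, u -> i / F C0 _: no change
surface: gduszasep


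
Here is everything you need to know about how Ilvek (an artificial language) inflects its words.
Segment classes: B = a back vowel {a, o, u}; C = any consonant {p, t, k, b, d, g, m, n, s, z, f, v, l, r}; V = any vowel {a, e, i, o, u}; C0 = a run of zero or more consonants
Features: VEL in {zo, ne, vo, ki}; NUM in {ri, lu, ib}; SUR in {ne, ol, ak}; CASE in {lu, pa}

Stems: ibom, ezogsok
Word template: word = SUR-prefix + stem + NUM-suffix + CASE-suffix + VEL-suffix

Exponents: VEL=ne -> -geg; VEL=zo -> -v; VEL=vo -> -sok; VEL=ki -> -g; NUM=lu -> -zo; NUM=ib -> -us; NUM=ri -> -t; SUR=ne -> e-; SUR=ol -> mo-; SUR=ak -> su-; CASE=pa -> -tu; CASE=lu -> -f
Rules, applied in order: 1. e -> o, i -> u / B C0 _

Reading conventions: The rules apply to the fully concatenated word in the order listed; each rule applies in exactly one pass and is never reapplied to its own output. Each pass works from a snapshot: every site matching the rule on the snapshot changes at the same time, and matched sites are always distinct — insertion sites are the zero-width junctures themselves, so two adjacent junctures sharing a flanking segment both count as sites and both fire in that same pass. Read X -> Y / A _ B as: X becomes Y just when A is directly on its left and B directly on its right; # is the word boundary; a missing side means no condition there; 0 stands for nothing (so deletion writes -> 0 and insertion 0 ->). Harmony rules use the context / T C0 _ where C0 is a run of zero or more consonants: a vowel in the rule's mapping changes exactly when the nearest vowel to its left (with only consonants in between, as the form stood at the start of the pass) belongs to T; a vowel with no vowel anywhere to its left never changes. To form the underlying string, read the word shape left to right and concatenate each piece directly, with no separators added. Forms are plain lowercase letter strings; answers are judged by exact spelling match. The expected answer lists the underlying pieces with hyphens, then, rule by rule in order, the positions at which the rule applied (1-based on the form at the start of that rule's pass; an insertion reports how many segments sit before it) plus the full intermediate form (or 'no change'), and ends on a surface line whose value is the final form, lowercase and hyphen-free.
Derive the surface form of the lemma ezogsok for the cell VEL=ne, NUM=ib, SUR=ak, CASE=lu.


underlying: su-ezogsok-us-f-geg
1. e -> o, i -> u / B C0 _: fires at position(s) 3, 14: suozogsokusfgog
surface: suozogsokusfgog


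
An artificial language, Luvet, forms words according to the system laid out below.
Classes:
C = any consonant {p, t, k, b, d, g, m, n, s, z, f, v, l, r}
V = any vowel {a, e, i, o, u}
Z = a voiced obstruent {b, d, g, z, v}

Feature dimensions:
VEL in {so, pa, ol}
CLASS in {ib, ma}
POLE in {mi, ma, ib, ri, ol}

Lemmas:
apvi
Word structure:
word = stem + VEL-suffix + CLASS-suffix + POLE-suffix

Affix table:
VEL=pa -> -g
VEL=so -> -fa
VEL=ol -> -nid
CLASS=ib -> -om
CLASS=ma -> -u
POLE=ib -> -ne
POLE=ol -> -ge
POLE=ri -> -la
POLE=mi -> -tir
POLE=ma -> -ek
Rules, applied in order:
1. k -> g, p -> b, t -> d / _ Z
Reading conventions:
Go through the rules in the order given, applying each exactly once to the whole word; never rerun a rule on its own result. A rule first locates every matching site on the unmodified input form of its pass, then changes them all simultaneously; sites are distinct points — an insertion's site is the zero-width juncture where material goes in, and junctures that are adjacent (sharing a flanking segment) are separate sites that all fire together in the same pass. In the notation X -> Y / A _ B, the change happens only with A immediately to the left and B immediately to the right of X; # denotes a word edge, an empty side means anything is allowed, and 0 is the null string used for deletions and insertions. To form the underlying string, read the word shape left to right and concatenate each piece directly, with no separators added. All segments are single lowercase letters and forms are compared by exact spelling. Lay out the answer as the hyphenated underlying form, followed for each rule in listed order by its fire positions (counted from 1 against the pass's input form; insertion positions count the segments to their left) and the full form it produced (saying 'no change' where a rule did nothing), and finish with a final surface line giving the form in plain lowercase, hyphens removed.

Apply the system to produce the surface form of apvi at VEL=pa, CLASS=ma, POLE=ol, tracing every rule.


underlying: apvi-g-u-ge
1. k -> g, p -> b, t -> d / _ Z: fires at position(s) 2: abviguge
surface: abviguge


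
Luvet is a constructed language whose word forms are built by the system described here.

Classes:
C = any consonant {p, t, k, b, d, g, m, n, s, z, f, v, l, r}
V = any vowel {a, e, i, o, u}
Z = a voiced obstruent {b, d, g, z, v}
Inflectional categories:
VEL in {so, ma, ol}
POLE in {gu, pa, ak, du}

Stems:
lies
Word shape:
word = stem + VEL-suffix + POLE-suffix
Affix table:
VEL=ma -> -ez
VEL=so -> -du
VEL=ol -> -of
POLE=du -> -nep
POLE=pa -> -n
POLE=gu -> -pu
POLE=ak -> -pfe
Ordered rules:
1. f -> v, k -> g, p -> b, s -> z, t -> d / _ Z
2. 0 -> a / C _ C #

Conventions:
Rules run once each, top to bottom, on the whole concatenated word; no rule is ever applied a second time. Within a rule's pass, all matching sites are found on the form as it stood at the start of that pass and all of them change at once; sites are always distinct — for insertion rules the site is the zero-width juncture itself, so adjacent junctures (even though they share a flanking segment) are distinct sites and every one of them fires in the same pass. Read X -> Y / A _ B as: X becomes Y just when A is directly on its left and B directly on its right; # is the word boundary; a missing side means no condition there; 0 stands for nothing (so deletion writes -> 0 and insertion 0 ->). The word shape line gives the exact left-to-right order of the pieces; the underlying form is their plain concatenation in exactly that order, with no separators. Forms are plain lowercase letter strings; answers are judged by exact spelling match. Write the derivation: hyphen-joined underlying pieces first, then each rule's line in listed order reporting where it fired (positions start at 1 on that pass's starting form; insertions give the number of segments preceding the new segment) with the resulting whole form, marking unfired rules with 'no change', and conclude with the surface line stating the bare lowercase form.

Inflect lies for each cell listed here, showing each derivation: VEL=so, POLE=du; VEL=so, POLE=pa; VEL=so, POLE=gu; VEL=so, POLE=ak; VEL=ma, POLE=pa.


cell VEL=so, POLE=du:
underlying: lies-du-nep
1. f -> v, k -> g, p -> b, s -> z, t -> d / _ Z: fires at position(s) 4: liezdunep
2. 0 -> a / C _ C #: no change
surface: liezdunep

cell VEL=so, POLE=pa:
underlying: lies-du-n
1. f -> v, k -> g, p -> b, s -> z, t -> d / _ Z: fires at position(s) 4: liezdun
2. 0 -> a / C _ C #: no change
surface: liezdun

cell VEL=so, POLE=gu:
underlying: lies-du-pu
1. f -> v, k -> g, p -> b, s -> z, t -> d / _ Z: fires at position(s) 4: liezdupu
2. 0 -> a / C _ C #: no change
surface: liezdupu

cell VEL=so, POLE=ak:
underlying: lies-du-pfe
1. f -> v, k -> g, p -> b, s -> z, t -> d / _ Z: fires at position(s) 4: liezdupfe
2. 0 -> a / C _ C #: no change
surface: liezdupfe

cell VEL=ma, POLE=pa:
underlying: lies-ez-n
1. f -> v, k -> g, p -> b, s -> z, t -> d / _ Z: no change
2. 0 -> a / C _ C #: inserts after position(s) 6: liesezan
surface: liesezan
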